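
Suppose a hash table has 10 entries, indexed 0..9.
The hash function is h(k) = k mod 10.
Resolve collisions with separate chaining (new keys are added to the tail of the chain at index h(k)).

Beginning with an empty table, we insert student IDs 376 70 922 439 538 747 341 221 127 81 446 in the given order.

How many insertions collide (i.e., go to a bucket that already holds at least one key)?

Insert 376: h=6, bucket 6 empty → new chain.
Insert 70: h=0, bucket 0 empty → new chain.
Insert 922: h=2, bucket 2 empty → new chain.
Insert 439: h=9, bucket 9 empty → new chain.
Insert 538: h=8, bucket 8 empty → new chain.
Insert 747: h=7, bucket 7 empty → new chain.
Insert 341: h=1, bucket 1 empty → new chain.
Insert 221: h=1, bucket 1 nonempty → append to chain.
Insert 127: h=7, bucket 7 nonempty → append to chain.
Insert 81: h=1, bucket 1 nonempty → append to chain.
Insert 446: h=6, bucket 6 nonempty → append to chain.
Final buckets:
0: 70
1: 341 -> 221 -> 81
2: 922
3: —
4: —
5: —
6: 376 -> 446
7: 747 -> 127
8: 538
9: 439

4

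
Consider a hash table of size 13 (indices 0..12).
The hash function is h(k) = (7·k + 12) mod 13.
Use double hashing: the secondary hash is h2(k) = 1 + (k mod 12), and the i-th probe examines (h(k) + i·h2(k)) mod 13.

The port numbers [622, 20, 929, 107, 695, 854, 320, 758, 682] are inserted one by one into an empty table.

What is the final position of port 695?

622 hashes to 11; slot 11 is free -> place at 11.
20 hashes to 9; slot 9 is free -> place at 9.
929 hashes to 2; slot 2 is free -> place at 2.
107 hashes to 7; slot 7 is free -> place at 7.
695 hashes to 2, h2=12; 2 taken -> place at 1.
854 hashes to 10; slot 10 is free -> place at 10.
320 hashes to 3; slot 3 is free -> place at 3.
758 hashes to 1, h2=3; 1 taken -> place at 4.
682 hashes to 2, h2=11; 2 taken -> place at 0.
Table: [682, 695, 929, 320, 758, —, —, 107, —, 20, 854, 622, —]

1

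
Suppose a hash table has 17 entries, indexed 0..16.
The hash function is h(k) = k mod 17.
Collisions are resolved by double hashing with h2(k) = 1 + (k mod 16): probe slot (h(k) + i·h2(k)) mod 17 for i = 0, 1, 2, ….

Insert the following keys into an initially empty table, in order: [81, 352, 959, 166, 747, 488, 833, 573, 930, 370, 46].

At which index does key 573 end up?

9

81 hashes to 13; slot 13 is free => place at 13.
352 hashes to 12; slot 12 is free => place at 12.
959 hashes to 7; slot 7 is free => place at 7.
166 hashes to 13, h2=7; 13 taken => place at 3.
747 hashes to 16; slot 16 is free => place at 16.
488 hashes to 12, h2=9; 12 taken => place at 4.
833 hashes to 0; slot 0 is free => place at 0.
573 hashes to 12, h2=14; 12 taken => place at 9.
930 hashes to 12, h2=3; 12 taken => place at 15.
370 hashes to 13, h2=3; 13,16 taken => place at 2.
46 hashes to 12, h2=15; 12 taken => place at 10.
Table: [833, ∅, 370, 166, 488, ∅, ∅, 959, ∅, 573, 46, ∅, 352, 81, ∅, 930, 747]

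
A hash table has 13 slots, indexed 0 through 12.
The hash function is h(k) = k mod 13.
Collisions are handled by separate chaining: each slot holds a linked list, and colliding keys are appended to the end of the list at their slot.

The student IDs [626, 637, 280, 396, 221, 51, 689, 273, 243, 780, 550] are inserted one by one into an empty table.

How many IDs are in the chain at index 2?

1

Insert 626: h=2, bucket 2 empty → new chain.
Insert 637: h=0, bucket 0 empty → new chain.
Insert 280: h=7, bucket 7 empty → new chain.
Insert 396: h=6, bucket 6 empty → new chain.
Insert 221: h=0, bucket 0 nonempty → append to chain.
Insert 51: h=12, bucket 12 empty → new chain.
Insert 689: h=0, bucket 0 nonempty → append to chain.
Insert 273: h=0, bucket 0 nonempty → append to chain.
Insert 243: h=9, bucket 9 empty → new chain.
Insert 780: h=0, bucket 0 nonempty → append to chain.
Insert 550: h=4, bucket 4 empty → new chain.
Final buckets:
0: 637 -> 221 -> 689 -> 273 -> 780
1: .
2: 626
3: .
4: 550
5: .
6: 396
7: 280
8: .
9: 243
10: .
11: .
12: 51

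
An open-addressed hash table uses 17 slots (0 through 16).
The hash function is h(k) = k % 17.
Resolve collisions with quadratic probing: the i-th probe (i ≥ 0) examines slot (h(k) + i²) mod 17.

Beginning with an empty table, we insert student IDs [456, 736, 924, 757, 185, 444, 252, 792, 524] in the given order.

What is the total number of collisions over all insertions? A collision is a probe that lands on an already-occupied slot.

456 hashes to 14; slot 14 is free → place at 14.
736 hashes to 5; slot 5 is free → place at 5.
924 hashes to 6; slot 6 is free → place at 6.
757 hashes to 9; slot 9 is free → place at 9.
185 hashes to 15; slot 15 is free → place at 15.
444 hashes to 2; slot 2 is free → place at 2.
252 hashes to 14; 14,15 taken → place at 1.
792 hashes to 10; slot 10 is free → place at 10.
524 hashes to 14; 14,15,1,6 taken → place at 13.
Table: [_, 252, 444, _, _, 736, 924, _, _, 757, 792, _, _, 524, 456, 185, _]

6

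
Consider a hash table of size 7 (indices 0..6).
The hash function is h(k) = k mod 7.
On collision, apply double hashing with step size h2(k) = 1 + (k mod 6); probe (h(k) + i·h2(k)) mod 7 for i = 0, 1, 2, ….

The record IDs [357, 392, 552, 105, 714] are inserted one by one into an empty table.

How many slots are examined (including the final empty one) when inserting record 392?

357 hashes to 0; slot 0 is free → place at 0.
392 hashes to 0, h2=3; 0 taken → place at 3.
552 hashes to 6; slot 6 is free → place at 6.
105 hashes to 0, h2=4; 0 taken → place at 4.
714 hashes to 0, h2=1; 0 taken → place at 1.
Table: [357, 714, -, 392, 105, -, 552]

2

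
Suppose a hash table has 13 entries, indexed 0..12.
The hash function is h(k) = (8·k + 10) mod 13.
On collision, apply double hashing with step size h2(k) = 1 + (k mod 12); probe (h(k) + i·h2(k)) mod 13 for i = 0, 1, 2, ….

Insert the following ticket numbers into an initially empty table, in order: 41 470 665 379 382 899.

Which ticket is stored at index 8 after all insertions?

41: h=0 => slot 0
470: h=0, h2=3, probe 0,3 => slot 3
665: h=0, h2=6, probe 0,6 => slot 6
379: h=0, h2=8, probe 0,8 => slot 8
382: h=11 => slot 11
899: h=0, h2=12, probe 0,12 => slot 12
Table: [41, —, —, 470, —, —, 665, —, 379, —, —, 382, 899]

379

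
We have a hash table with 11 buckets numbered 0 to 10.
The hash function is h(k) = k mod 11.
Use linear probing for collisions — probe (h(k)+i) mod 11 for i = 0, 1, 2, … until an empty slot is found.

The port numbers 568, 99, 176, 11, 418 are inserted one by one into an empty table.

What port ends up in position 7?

568

568: h=7 => slot 7
99: h=0 => slot 0
176: h=0, probe 0,1 => slot 1
11: h=0, probe 0,1,2 => slot 2
418: h=0, probe 0,1,2,3 => slot 3
Table: [99, 176, 11, 418, —, —, —, 568, —, —, —]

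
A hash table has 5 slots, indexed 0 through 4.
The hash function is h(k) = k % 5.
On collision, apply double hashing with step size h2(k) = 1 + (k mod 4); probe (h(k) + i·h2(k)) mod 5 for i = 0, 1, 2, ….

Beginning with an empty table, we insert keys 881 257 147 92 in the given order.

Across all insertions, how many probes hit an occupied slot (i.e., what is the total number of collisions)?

Insert 881: h=1, slot 1 empty => index 1.
Insert 257: h=2, slot 2 empty => index 2.
Insert 147: h=2, h2=4, slots 2,1 occupied => index 0.
Insert 92: h=2, h2=1, slot 2 occupied => index 3.
Table: [147, 881, 257, 92, ∅]

3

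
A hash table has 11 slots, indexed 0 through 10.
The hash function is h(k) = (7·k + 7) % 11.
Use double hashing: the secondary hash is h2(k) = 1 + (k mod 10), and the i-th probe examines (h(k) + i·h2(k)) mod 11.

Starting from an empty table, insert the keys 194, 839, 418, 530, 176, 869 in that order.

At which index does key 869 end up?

Insert 194: h=1, slot 1 empty → index 1.
Insert 839: h=6, slot 6 empty → index 6.
Insert 418: h=7, slot 7 empty → index 7.
Insert 530: h=10, slot 10 empty → index 10.
Insert 176: h=7, h2=7, slot 7 occupied → index 3.
Insert 869: h=7, h2=10, slots 7,6 occupied → index 5.
Table: [∅, 194, ∅, 176, ∅, 869, 839, 418, ∅, ∅, 530]

5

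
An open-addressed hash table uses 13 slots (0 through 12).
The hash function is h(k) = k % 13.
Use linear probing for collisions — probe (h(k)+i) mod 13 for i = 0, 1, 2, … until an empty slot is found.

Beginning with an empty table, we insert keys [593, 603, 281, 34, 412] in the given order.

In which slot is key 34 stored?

Insert 593: h=8, slot 8 empty → index 8.
Insert 603: h=5, slot 5 empty → index 5.
Insert 281: h=8, slot 8 occupied → index 9.
Insert 34: h=8, slots 8,9 occupied → index 10.
Insert 412: h=9, slots 9,10 occupied → index 11.
Table: [-, -, -, -, -, 603, -, -, 593, 281, 34, 412, -]

10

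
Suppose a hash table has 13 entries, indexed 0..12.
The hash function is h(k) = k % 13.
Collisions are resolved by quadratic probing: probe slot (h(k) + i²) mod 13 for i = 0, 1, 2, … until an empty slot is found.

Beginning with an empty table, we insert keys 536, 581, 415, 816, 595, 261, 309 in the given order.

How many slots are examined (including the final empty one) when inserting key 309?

536 hashes to 3; slot 3 is free -> place at 3.
581 hashes to 9; slot 9 is free -> place at 9.
415 hashes to 12; slot 12 is free -> place at 12.
816 hashes to 10; slot 10 is free -> place at 10.
595 hashes to 10; 10 taken -> place at 11.
261 hashes to 1; slot 1 is free -> place at 1.
309 hashes to 10; 10,11,1 taken -> place at 6.
Table: [., 261, ., 536, ., ., 309, ., ., 581, 816, 595, 415]

4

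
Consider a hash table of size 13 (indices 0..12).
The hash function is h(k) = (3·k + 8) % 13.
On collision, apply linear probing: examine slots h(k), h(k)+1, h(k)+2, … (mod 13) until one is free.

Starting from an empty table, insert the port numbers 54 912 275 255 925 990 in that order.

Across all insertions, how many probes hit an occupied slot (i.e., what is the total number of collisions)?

10

54 hashes to 1; slot 1 is free -> place at 1.
912 hashes to 1; 1 taken -> place at 2.
275 hashes to 1; 1,2 taken -> place at 3.
255 hashes to 6; slot 6 is free -> place at 6.
925 hashes to 1; 1,2,3 taken -> place at 4.
990 hashes to 1; 1,2,3,4 taken -> place at 5.
Table: [—, 54, 912, 275, 925, 990, 255, —, —, —, —, —, —]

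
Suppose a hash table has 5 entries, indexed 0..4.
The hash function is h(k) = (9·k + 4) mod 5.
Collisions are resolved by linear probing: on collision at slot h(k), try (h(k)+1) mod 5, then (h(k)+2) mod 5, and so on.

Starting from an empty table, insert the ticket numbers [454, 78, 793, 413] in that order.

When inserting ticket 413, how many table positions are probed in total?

454: h=0 => slot 0
78: h=1 => slot 1
793: h=1, probe 1,2 => slot 2
413: h=1, probe 1,2,3 => slot 3
Table: [454, 78, 793, 413, -]

3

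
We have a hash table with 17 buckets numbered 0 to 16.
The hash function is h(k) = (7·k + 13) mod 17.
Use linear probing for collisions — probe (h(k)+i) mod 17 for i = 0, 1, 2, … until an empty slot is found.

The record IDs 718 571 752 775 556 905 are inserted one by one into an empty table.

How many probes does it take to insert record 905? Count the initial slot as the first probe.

718 hashes to 7; slot 7 is free -> place at 7.
571 hashes to 15; slot 15 is free -> place at 15.
752 hashes to 7; 7 taken -> place at 8.
775 hashes to 15; 15 taken -> place at 16.
556 hashes to 12; slot 12 is free -> place at 12.
905 hashes to 7; 7,8 taken -> place at 9.
Table: [∅, ∅, ∅, ∅, ∅, ∅, ∅, 718, 752, 905, ∅, ∅, 556, ∅, ∅, 571, 775]

3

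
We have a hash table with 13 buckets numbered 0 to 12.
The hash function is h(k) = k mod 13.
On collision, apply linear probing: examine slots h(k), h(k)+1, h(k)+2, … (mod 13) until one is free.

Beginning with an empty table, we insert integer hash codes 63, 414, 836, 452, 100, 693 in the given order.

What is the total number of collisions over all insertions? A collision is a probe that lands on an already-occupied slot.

2

63: h=11 -> slot 11
414: h=11, probe 11,12 -> slot 12
836: h=4 -> slot 4
452: h=10 -> slot 10
100: h=9 -> slot 9
693: h=4, probe 4,5 -> slot 5
Table: [—, —, —, —, 836, 693, —, —, —, 100, 452, 63, 414]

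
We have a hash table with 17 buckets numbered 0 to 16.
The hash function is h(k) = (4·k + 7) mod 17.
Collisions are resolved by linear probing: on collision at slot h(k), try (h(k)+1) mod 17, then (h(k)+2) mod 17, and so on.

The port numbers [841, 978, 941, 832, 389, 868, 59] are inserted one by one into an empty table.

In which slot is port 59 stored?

841 hashes to 5; slot 5 is free → place at 5.
978 hashes to 9; slot 9 is free → place at 9.
941 hashes to 14; slot 14 is free → place at 14.
832 hashes to 3; slot 3 is free → place at 3.
389 hashes to 16; slot 16 is free → place at 16.
868 hashes to 11; slot 11 is free → place at 11.
59 hashes to 5; 5 taken → place at 6.
Table: [—, —, —, 832, —, 841, 59, —, —, 978, —, 868, —, —, 941, —, 389]

6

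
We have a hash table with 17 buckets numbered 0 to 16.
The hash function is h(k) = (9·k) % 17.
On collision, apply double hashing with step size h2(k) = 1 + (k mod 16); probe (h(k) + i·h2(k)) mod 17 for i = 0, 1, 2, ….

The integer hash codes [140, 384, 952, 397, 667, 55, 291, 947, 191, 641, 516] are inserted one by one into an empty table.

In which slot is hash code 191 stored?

16

140: h=2 -> slot 2
384: h=5 -> slot 5
952: h=0 -> slot 0
397: h=3 -> slot 3
667: h=2, h2=12, probe 2,14 -> slot 14
55: h=2, h2=8, probe 2,10 -> slot 10
291: h=1 -> slot 1
947: h=6 -> slot 6
191: h=2, h2=16, probe 2,1,0,16 -> slot 16
641: h=6, h2=2, probe 6,8 -> slot 8
516: h=3, h2=5, probe 3,8,13 -> slot 13
Table: [952, 291, 140, 397, —, 384, 947, —, 641, —, 55, —, —, 516, 667, —, 191]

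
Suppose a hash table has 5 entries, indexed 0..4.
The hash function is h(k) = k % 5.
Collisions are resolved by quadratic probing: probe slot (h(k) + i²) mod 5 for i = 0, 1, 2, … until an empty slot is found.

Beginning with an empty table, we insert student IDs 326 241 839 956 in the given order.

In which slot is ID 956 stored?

0

326: h=1 → slot 1
241: h=1, probe 1,2 → slot 2
839: h=4 → slot 4
956: h=1, probe 1,2,0 → slot 0
Table: [956, 326, 241, —, 839]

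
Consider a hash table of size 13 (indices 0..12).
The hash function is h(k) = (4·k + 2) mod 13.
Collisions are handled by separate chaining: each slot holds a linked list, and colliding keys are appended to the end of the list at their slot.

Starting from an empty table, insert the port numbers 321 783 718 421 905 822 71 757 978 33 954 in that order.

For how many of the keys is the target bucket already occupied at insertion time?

Insert 321: h=12, bucket 12 empty → new chain.
Insert 783: h=1, bucket 1 empty → new chain.
Insert 718: h=1, bucket 1 nonempty → append to chain.
Insert 421: h=9, bucket 9 empty → new chain.
Insert 905: h=8, bucket 8 empty → new chain.
Insert 822: h=1, bucket 1 nonempty → append to chain.
Insert 71: h=0, bucket 0 empty → new chain.
Insert 757: h=1, bucket 1 nonempty → append to chain.
Insert 978: h=1, bucket 1 nonempty → append to chain.
Insert 33: h=4, bucket 4 empty → new chain.
Insert 954: h=9, bucket 9 nonempty → append to chain.
Final buckets:
0: 71
1: 783 -> 718 -> 822 -> 757 -> 978
2: -
3: -
4: 33
5: -
6: -
7: -
8: 905
9: 421 -> 954
10: -
11: -
12: 321

5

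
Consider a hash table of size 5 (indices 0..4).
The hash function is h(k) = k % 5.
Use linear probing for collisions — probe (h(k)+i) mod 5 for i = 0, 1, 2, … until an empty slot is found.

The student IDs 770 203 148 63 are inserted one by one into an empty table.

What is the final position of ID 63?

1

770: h=0 => slot 0
203: h=3 => slot 3
148: h=3, probe 3,4 => slot 4
63: h=3, probe 3,4,0,1 => slot 1
Table: [770, 63, _, 203, 148]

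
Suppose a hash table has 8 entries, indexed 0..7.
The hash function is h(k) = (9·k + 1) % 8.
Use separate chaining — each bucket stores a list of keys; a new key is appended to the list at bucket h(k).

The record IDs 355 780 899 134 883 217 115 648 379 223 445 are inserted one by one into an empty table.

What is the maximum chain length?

355 -> bucket 4
780 -> bucket 5
899 -> bucket 4 (collision)
134 -> bucket 7
883 -> bucket 4 (collision)
217 -> bucket 2
115 -> bucket 4 (collision)
648 -> bucket 1
379 -> bucket 4 (collision)
223 -> bucket 0
445 -> bucket 6
Final buckets:
0: 223
1: 648
2: 217
3: ∅
4: 355 -> 899 -> 883 -> 115 -> 379
5: 780
6: 445
7: 134

5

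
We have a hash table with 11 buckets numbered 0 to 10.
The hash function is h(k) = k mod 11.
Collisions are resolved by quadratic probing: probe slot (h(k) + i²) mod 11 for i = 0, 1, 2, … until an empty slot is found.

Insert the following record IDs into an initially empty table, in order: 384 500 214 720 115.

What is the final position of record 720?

384 hashes to 10; slot 10 is free => place at 10.
500 hashes to 5; slot 5 is free => place at 5.
214 hashes to 5; 5 taken => place at 6.
720 hashes to 5; 5,6 taken => place at 9.
115 hashes to 5; 5,6,9 taken => place at 3.
Table: [-, -, -, 115, -, 500, 214, -, -, 720, 384]

9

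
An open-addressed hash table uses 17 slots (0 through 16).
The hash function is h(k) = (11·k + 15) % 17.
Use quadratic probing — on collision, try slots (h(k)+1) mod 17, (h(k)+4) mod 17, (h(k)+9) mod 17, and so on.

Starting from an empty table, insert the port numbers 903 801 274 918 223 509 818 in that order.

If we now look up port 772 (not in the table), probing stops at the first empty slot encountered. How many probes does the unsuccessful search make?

2

Insert 903: h=3, slot 3 empty -> index 3.
Insert 801: h=3, slot 3 occupied -> index 4.
Insert 274: h=3, slots 3,4 occupied -> index 7.
Insert 918: h=15, slot 15 empty -> index 15.
Insert 223: h=3, slots 3,4,7 occupied -> index 12.
Insert 509: h=4, slot 4 occupied -> index 5.
Insert 818: h=3, slots 3,4,7,12 occupied -> index 2.
Table: [-, -, 818, 903, 801, 509, -, 274, -, -, -, -, 223, -, -, 918, -]
Lookup 772: h=7, probe 7,8 → slot 8 empty, not found.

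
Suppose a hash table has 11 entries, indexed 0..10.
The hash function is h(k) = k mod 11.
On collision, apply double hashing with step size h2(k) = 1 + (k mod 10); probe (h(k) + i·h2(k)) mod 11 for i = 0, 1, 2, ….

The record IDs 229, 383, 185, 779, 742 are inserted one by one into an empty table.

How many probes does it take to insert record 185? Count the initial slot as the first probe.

2

229: h=9 -> slot 9
383: h=9, h2=4, probe 9,2 -> slot 2
185: h=9, h2=6, probe 9,4 -> slot 4
779: h=9, h2=10, probe 9,8 -> slot 8
742: h=5 -> slot 5
Table: [., ., 383, ., 185, 742, ., ., 779, 229, .]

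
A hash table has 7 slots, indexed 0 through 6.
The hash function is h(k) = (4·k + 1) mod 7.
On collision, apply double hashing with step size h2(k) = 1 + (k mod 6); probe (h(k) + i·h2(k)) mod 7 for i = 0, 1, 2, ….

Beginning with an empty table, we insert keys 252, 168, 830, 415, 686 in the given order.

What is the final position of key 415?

252: h=1 → slot 1
168: h=1, h2=1, probe 1,2 → slot 2
830: h=3 → slot 3
415: h=2, h2=2, probe 2,4 → slot 4
686: h=1, h2=3, probe 1,4,0 → slot 0
Table: [686, 252, 168, 830, 415, -, -]

4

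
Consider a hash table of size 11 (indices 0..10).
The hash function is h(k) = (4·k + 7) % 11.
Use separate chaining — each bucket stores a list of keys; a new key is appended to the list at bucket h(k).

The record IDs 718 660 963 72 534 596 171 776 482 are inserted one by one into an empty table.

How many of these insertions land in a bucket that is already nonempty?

4

718 -> bucket 8
660 -> bucket 7
963 -> bucket 9
72 -> bucket 9 (collision)
534 -> bucket 9 (collision)
596 -> bucket 4
171 -> bucket 9 (collision)
776 -> bucket 9 (collision)
482 -> bucket 10
Final buckets:
0: ∅
1: ∅
2: ∅
3: ∅
4: 596
5: ∅
6: ∅
7: 660
8: 718
9: 963 -> 72 -> 534 -> 171 -> 776
10: 482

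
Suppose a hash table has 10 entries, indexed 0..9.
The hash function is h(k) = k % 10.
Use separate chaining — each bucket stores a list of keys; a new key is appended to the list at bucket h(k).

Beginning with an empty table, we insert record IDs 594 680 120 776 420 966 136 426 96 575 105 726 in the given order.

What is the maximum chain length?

594 → bucket 4
680 → bucket 0
120 → bucket 0 (collision)
776 → bucket 6
420 → bucket 0 (collision)
966 → bucket 6 (collision)
136 → bucket 6 (collision)
426 → bucket 6 (collision)
96 → bucket 6 (collision)
575 → bucket 5
105 → bucket 5 (collision)
726 → bucket 6 (collision)
Final buckets:
0: 680 -> 120 -> 420
1: —
2: —
3: —
4: 594
5: 575 -> 105
6: 776 -> 966 -> 136 -> 426 -> 96 -> 726
7: —
8: —
9: —

6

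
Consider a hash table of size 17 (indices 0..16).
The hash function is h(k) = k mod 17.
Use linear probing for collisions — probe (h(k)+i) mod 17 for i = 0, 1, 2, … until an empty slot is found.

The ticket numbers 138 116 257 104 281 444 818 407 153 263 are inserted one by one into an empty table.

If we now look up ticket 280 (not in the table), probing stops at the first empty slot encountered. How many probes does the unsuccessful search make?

3

138: h=2 → slot 2
116: h=14 → slot 14
257: h=2, probe 2,3 → slot 3
104: h=2, probe 2,3,4 → slot 4
281: h=9 → slot 9
444: h=2, probe 2,3,4,5 → slot 5
818: h=2, probe 2,3,4,5,6 → slot 6
407: h=16 → slot 16
153: h=0 → slot 0
263: h=8 → slot 8
Table: [153, -, 138, 257, 104, 444, 818, -, 263, 281, -, -, -, -, 116, -, 407]
Lookup 280: h=8, probe 8,9,10 → slot 10 empty, not found.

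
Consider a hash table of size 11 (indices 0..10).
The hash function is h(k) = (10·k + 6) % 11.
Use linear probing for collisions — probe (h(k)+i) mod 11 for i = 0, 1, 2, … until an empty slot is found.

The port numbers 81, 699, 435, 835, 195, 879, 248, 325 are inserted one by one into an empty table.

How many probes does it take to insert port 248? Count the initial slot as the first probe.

4

81 hashes to 2; slot 2 is free => place at 2.
699 hashes to 0; slot 0 is free => place at 0.
435 hashes to 0; 0 taken => place at 1.
835 hashes to 7; slot 7 is free => place at 7.
195 hashes to 9; slot 9 is free => place at 9.
879 hashes to 7; 7 taken => place at 8.
248 hashes to 0; 0,1,2 taken => place at 3.
325 hashes to 0; 0,1,2,3 taken => place at 4.
Table: [699, 435, 81, 248, 325, ∅, ∅, 835, 879, 195, ∅]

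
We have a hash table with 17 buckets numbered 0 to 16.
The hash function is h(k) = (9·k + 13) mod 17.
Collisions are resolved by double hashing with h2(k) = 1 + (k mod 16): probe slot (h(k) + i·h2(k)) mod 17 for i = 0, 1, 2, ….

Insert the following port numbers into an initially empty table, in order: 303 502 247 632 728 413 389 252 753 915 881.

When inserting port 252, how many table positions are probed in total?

Insert 303: h=3, slot 3 empty → index 3.
Insert 502: h=9, slot 9 empty → index 9.
Insert 247: h=9, h2=8, slot 9 occupied → index 0.
Insert 632: h=6, slot 6 empty → index 6.
Insert 728: h=3, h2=9, slot 3 occupied → index 12.
Insert 413: h=7, slot 7 empty → index 7.
Insert 389: h=12, h2=6, slot 12 occupied → index 1.
Insert 252: h=3, h2=13, slot 3 occupied → index 16.
Insert 753: h=7, h2=2, slots 7,9 occupied → index 11.
Insert 915: h=3, h2=4, slots 3,7,11 occupied → index 15.
Insert 881: h=3, h2=2, slot 3 occupied → index 5.
Table: [247, 389, —, 303, —, 881, 632, 413, —, 502, —, 753, 728, —, —, 915, 252]

2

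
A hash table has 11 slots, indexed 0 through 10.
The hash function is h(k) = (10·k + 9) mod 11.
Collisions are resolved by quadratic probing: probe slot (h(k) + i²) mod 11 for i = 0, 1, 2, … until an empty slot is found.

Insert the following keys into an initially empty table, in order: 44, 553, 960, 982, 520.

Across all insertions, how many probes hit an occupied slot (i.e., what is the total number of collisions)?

6

44: h=9 => slot 9
553: h=6 => slot 6
960: h=6, probe 6,7 => slot 7
982: h=6, probe 6,7,10 => slot 10
520: h=6, probe 6,7,10,4 => slot 4
Table: [-, -, -, -, 520, -, 553, 960, -, 44, 982]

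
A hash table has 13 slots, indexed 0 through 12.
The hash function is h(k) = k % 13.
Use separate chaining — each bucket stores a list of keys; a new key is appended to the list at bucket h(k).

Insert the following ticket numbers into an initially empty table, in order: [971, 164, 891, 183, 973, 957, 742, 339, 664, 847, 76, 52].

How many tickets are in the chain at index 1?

4

971 → bucket 9
164 → bucket 8
891 → bucket 7
183 → bucket 1
973 → bucket 11
957 → bucket 8 (collision)
742 → bucket 1 (collision)
339 → bucket 1 (collision)
664 → bucket 1 (collision)
847 → bucket 2
76 → bucket 11 (collision)
52 → bucket 0
Final buckets:
0: 52
1: 183 -> 742 -> 339 -> 664
2: 847
3: _
4: _
5: _
6: _
7: 891
8: 164 -> 957
9: 971
10: _
11: 973 -> 76
12: _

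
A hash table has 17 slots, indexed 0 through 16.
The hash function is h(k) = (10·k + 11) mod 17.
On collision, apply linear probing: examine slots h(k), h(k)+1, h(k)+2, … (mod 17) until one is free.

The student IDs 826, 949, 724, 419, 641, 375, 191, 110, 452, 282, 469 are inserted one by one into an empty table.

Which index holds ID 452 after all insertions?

11

826 hashes to 9; slot 9 is free -> place at 9.
949 hashes to 15; slot 15 is free -> place at 15.
724 hashes to 9; 9 taken -> place at 10.
419 hashes to 2; slot 2 is free -> place at 2.
641 hashes to 12; slot 12 is free -> place at 12.
375 hashes to 4; slot 4 is free -> place at 4.
191 hashes to 0; slot 0 is free -> place at 0.
110 hashes to 6; slot 6 is free -> place at 6.
452 hashes to 9; 9,10 taken -> place at 11.
282 hashes to 9; 9,10,11,12 taken -> place at 13.
469 hashes to 9; 9,10,11,12,13 taken -> place at 14.
Table: [191, -, 419, -, 375, -, 110, -, -, 826, 724, 452, 641, 282, 469, 949, -]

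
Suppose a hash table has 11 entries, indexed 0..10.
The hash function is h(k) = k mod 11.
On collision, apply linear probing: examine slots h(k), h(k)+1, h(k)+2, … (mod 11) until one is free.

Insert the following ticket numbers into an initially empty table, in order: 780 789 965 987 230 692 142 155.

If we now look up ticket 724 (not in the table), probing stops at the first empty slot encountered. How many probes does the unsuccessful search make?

8

780: h=10 -> slot 10
789: h=8 -> slot 8
965: h=8, probe 8,9 -> slot 9
987: h=8, probe 8,9,10,0 -> slot 0
230: h=10, probe 10,0,1 -> slot 1
692: h=10, probe 10,0,1,2 -> slot 2
142: h=10, probe 10,0,1,2,3 -> slot 3
155: h=1, probe 1,2,3,4 -> slot 4
Table: [987, 230, 692, 142, 155, -, -, -, 789, 965, 780]
Lookup 724: h=9, probe 9,10,0,1,2,3,4,5 → slot 5 empty, not found.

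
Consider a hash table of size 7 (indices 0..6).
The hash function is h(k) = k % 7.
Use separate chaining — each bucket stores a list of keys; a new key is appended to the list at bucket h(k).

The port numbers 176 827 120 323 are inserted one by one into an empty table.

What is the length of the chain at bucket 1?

4

176 -> bucket 1
827 -> bucket 1 (collision)
120 -> bucket 1 (collision)
323 -> bucket 1 (collision)
Final buckets:
0: -
1: 176 -> 827 -> 120 -> 323
2: -
3: -
4: -
5: -
6: -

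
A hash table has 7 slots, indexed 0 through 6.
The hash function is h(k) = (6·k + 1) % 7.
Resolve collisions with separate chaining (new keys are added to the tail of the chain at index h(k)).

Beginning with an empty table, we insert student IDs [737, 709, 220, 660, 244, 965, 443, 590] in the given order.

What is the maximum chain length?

737 → bucket 6
709 → bucket 6 (collision)
220 → bucket 5
660 → bucket 6 (collision)
244 → bucket 2
965 → bucket 2 (collision)
443 → bucket 6 (collision)
590 → bucket 6 (collision)
Final buckets:
0: _
1: _
2: 244 -> 965
3: _
4: _
5: 220
6: 737 -> 709 -> 660 -> 443 -> 590

5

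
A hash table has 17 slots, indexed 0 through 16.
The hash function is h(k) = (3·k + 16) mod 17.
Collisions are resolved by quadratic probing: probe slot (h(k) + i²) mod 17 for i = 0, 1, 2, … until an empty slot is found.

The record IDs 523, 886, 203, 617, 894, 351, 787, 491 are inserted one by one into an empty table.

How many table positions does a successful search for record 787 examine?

523 hashes to 4; slot 4 is free => place at 4.
886 hashes to 5; slot 5 is free => place at 5.
203 hashes to 13; slot 13 is free => place at 13.
617 hashes to 14; slot 14 is free => place at 14.
894 hashes to 12; slot 12 is free => place at 12.
351 hashes to 15; slot 15 is free => place at 15.
787 hashes to 14; 14,15 taken => place at 1.
491 hashes to 10; slot 10 is free => place at 10.
Table: [∅, 787, ∅, ∅, 523, 886, ∅, ∅, ∅, ∅, 491, ∅, 894, 203, 617, 351, ∅]
Lookup 787: h=14, probe 14,15,1 → found at 1.

3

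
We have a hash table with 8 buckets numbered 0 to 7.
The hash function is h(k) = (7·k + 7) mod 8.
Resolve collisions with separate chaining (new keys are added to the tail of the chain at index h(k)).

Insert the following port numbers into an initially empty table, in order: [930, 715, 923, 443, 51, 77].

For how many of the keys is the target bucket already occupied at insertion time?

Insert 930: h=5, bucket 5 empty -> new chain.
Insert 715: h=4, bucket 4 empty -> new chain.
Insert 923: h=4, bucket 4 nonempty -> append to chain.
Insert 443: h=4, bucket 4 nonempty -> append to chain.
Insert 51: h=4, bucket 4 nonempty -> append to chain.
Insert 77: h=2, bucket 2 empty -> new chain.
Final buckets:
0: _
1: _
2: 77
3: _
4: 715 -> 923 -> 443 -> 51
5: 930
6: _
7: _

3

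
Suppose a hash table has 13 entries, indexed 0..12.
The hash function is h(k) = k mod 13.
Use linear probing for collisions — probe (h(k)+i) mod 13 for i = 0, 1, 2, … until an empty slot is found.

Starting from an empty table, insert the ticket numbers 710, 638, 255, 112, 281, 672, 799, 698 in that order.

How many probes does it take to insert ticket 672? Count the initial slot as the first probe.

4

710: h=8 → slot 8
638: h=1 → slot 1
255: h=8, probe 8,9 → slot 9
112: h=8, probe 8,9,10 → slot 10
281: h=8, probe 8,9,10,11 → slot 11
672: h=9, probe 9,10,11,12 → slot 12
799: h=6 → slot 6
698: h=9, probe 9,10,11,12,0 → slot 0
Table: [698, 638, ∅, ∅, ∅, ∅, 799, ∅, 710, 255, 112, 281, 672]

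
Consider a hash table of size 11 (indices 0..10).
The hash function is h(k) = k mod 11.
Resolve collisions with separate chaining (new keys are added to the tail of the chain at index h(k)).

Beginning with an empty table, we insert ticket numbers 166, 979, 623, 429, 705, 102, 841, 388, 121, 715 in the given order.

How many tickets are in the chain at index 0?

4

166 → bucket 1
979 → bucket 0
623 → bucket 7
429 → bucket 0 (collision)
705 → bucket 1 (collision)
102 → bucket 3
841 → bucket 5
388 → bucket 3 (collision)
121 → bucket 0 (collision)
715 → bucket 0 (collision)
Final buckets:
0: 979 -> 429 -> 121 -> 715
1: 166 -> 705
2: —
3: 102 -> 388
4: —
5: 841
6: —
7: 623
8: —
9: —
10: —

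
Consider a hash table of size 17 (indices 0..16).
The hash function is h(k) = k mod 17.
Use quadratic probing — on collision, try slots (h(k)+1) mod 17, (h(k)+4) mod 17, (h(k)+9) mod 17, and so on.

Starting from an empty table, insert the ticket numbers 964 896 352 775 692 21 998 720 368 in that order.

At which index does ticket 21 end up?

5

964 hashes to 12; slot 12 is free => place at 12.
896 hashes to 12; 12 taken => place at 13.
352 hashes to 12; 12,13 taken => place at 16.
775 hashes to 10; slot 10 is free => place at 10.
692 hashes to 12; 12,13,16 taken => place at 4.
21 hashes to 4; 4 taken => place at 5.
998 hashes to 12; 12,13,16,4 taken => place at 11.
720 hashes to 6; slot 6 is free => place at 6.
368 hashes to 11; 11,12 taken => place at 15.
Table: [-, -, -, -, 692, 21, 720, -, -, -, 775, 998, 964, 896, -, 368, 352]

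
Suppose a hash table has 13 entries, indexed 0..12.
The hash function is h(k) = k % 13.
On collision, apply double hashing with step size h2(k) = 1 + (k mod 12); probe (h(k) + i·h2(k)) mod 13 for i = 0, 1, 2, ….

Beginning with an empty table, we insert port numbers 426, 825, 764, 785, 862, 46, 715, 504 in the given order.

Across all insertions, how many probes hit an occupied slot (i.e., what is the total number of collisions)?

Insert 426: h=10, slot 10 empty → index 10.
Insert 825: h=6, slot 6 empty → index 6.
Insert 764: h=10, h2=9, slots 10,6 occupied → index 2.
Insert 785: h=5, slot 5 empty → index 5.
Insert 862: h=4, slot 4 empty → index 4.
Insert 46: h=7, slot 7 empty → index 7.
Insert 715: h=0, slot 0 empty → index 0.
Insert 504: h=10, h2=1, slot 10 occupied → index 11.
Table: [715, ., 764, ., 862, 785, 825, 46, ., ., 426, 504, .]

3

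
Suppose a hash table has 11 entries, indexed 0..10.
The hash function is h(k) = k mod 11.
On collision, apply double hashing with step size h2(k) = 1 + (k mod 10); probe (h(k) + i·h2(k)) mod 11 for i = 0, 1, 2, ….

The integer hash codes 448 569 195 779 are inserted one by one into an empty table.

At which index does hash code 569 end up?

448 hashes to 8; slot 8 is free → place at 8.
569 hashes to 8, h2=10; 8 taken → place at 7.
195 hashes to 8, h2=6; 8 taken → place at 3.
779 hashes to 9; slot 9 is free → place at 9.
Table: [∅, ∅, ∅, 195, ∅, ∅, ∅, 569, 448, 779, ∅]

7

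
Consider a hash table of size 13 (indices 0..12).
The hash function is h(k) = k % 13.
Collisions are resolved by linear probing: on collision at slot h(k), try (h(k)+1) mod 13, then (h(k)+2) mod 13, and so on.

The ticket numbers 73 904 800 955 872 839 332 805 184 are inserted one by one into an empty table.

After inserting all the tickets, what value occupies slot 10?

839

73: h=8 -> slot 8
904: h=7 -> slot 7
800: h=7, probe 7,8,9 -> slot 9
955: h=6 -> slot 6
872: h=1 -> slot 1
839: h=7, probe 7,8,9,10 -> slot 10
332: h=7, probe 7,8,9,10,11 -> slot 11
805: h=12 -> slot 12
184: h=2 -> slot 2
Table: [-, 872, 184, -, -, -, 955, 904, 73, 800, 839, 332, 805]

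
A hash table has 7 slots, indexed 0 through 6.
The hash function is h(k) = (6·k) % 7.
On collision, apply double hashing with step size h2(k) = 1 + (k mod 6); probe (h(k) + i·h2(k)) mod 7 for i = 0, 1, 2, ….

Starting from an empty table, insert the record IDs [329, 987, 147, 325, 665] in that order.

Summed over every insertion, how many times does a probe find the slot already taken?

Insert 329: h=0, slot 0 empty -> index 0.
Insert 987: h=0, h2=4, slot 0 occupied -> index 4.
Insert 147: h=0, h2=4, slots 0,4 occupied -> index 1.
Insert 325: h=4, h2=2, slot 4 occupied -> index 6.
Insert 665: h=0, h2=6, slots 0,6 occupied -> index 5.
Table: [329, 147, ., ., 987, 665, 325]

6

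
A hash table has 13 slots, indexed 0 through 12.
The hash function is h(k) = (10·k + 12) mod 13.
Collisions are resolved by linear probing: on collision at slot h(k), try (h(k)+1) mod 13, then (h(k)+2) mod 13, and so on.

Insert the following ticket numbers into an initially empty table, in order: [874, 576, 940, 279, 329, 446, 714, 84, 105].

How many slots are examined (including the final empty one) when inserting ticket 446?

5

874: h=3 → slot 3
576: h=0 → slot 0
940: h=0, probe 0,1 → slot 1
279: h=7 → slot 7
329: h=0, probe 0,1,2 → slot 2
446: h=0, probe 0,1,2,3,4 → slot 4
714: h=2, probe 2,3,4,5 → slot 5
84: h=7, probe 7,8 → slot 8
105: h=9 → slot 9
Table: [576, 940, 329, 874, 446, 714, ., 279, 84, 105, ., ., .]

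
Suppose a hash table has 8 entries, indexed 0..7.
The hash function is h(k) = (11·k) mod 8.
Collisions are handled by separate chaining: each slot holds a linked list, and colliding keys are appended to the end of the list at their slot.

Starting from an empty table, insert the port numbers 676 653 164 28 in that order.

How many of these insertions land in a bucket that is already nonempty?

2

Insert 676: h=4, bucket 4 empty → new chain.
Insert 653: h=7, bucket 7 empty → new chain.
Insert 164: h=4, bucket 4 nonempty → append to chain.
Insert 28: h=4, bucket 4 nonempty → append to chain.
Final buckets:
0: ∅
1: ∅
2: ∅
3: ∅
4: 676 -> 164 -> 28
5: ∅
6: ∅
7: 653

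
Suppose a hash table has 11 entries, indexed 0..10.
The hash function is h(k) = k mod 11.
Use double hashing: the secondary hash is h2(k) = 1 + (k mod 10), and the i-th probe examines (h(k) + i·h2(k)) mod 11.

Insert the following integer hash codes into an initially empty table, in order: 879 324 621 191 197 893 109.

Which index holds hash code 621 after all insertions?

7

Insert 879: h=10, slot 10 empty => index 10.
Insert 324: h=5, slot 5 empty => index 5.
Insert 621: h=5, h2=2, slot 5 occupied => index 7.
Insert 191: h=4, slot 4 empty => index 4.
Insert 197: h=10, h2=8, slots 10,7,4 occupied => index 1.
Insert 893: h=2, slot 2 empty => index 2.
Insert 109: h=10, h2=10, slot 10 occupied => index 9.
Table: [∅, 197, 893, ∅, 191, 324, ∅, 621, ∅, 109, 879]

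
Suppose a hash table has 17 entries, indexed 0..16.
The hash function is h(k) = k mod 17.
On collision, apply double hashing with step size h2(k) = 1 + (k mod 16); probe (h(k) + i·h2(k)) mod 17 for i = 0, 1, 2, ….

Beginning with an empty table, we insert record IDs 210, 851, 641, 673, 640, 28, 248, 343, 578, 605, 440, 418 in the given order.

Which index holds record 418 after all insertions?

210 hashes to 6; slot 6 is free → place at 6.
851 hashes to 1; slot 1 is free → place at 1.
641 hashes to 12; slot 12 is free → place at 12.
673 hashes to 10; slot 10 is free → place at 10.
640 hashes to 11; slot 11 is free → place at 11.
28 hashes to 11, h2=13; 11 taken → place at 7.
248 hashes to 10, h2=9; 10 taken → place at 2.
343 hashes to 3; slot 3 is free → place at 3.
578 hashes to 0; slot 0 is free → place at 0.
605 hashes to 10, h2=14; 10,7 taken → place at 4.
440 hashes to 15; slot 15 is free → place at 15.
418 hashes to 10, h2=3; 10 taken → place at 13.
Table: [578, 851, 248, 343, 605, -, 210, 28, -, -, 673, 640, 641, 418, -, 440, -]

13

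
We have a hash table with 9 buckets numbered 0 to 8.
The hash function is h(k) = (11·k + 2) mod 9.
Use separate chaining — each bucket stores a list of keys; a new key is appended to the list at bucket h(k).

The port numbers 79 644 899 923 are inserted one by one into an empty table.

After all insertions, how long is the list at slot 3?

79 → bucket 7
644 → bucket 3
899 → bucket 0
923 → bucket 3 (collision)
Final buckets:
0: 899
1: —
2: —
3: 644 -> 923
4: —
5: —
6: —
7: 79
8: —

2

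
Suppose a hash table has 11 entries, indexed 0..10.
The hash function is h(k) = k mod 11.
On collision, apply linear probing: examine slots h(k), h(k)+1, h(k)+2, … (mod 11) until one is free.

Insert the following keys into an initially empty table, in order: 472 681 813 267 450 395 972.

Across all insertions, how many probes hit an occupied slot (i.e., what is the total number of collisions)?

Insert 472: h=10, slot 10 empty → index 10.
Insert 681: h=10, slot 10 occupied → index 0.
Insert 813: h=10, slots 10,0 occupied → index 1.
Insert 267: h=3, slot 3 empty → index 3.
Insert 450: h=10, slots 10,0,1 occupied → index 2.
Insert 395: h=10, slots 10,0,1,2,3 occupied → index 4.
Insert 972: h=4, slot 4 occupied → index 5.
Table: [681, 813, 450, 267, 395, 972, ., ., ., ., 472]

12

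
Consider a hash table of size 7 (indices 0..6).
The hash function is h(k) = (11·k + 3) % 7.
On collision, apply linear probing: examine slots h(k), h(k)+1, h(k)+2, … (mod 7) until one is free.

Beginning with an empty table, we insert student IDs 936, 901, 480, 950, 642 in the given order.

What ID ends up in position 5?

480

Insert 936: h=2, slot 2 empty -> index 2.
Insert 901: h=2, slot 2 occupied -> index 3.
Insert 480: h=5, slot 5 empty -> index 5.
Insert 950: h=2, slots 2,3 occupied -> index 4.
Insert 642: h=2, slots 2,3,4,5 occupied -> index 6.
Table: [., ., 936, 901, 950, 480, 642]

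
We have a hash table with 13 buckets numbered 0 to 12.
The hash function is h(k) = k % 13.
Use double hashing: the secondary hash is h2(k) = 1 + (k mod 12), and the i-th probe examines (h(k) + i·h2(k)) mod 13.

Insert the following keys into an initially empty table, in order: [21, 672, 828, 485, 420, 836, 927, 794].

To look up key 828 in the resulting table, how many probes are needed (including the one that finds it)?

21 hashes to 8; slot 8 is free => place at 8.
672 hashes to 9; slot 9 is free => place at 9.
828 hashes to 9, h2=1; 9 taken => place at 10.
485 hashes to 4; slot 4 is free => place at 4.
420 hashes to 4, h2=1; 4 taken => place at 5.
836 hashes to 4, h2=9; 4 taken => place at 0.
927 hashes to 4, h2=4; 4,8 taken => place at 12.
794 hashes to 1; slot 1 is free => place at 1.
Table: [836, 794, ∅, ∅, 485, 420, ∅, ∅, 21, 672, 828, ∅, 927]
Lookup 828: h=9, h2=1, probe 9,10 → found at 10.

2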